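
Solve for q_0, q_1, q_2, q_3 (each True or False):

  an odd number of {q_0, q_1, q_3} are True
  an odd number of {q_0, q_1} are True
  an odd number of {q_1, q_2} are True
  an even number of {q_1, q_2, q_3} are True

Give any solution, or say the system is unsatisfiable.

The formula is unsatisfiable.

Adding constraints 1, 2, 3, 4 mod 2: every variable appears an even number of times on the left, so the left side is 0.
But the right sides sum to 1 (mod 2). 0 ≠ 1 — the system is inconsistent.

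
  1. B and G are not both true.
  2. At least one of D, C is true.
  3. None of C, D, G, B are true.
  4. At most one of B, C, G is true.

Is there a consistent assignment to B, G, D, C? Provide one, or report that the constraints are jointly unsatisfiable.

The formula is unsatisfiable.

Case D = True:
  Constraint (3) is violated (D=T) — contradiction.
Case D = False:
  (2) with D=F forces C = True.
  Constraint (3) is violated (C=T) — contradiction.
Both cases fail — unsatisfiable.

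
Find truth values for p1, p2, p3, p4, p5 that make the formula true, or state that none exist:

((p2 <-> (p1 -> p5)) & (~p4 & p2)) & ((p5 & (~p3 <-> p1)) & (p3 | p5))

p1: True, p2: True, p3: False, p4: False, p5: True

  (p2 <-> (p1 -> p5)) & (~p4 & p2) = True
    p2 <-> (p1 -> p5) = True
      p1 -> p5 = True
    ~p4 & p2 = True
      ~p4 = True
  (p5 & (~p3 <-> p1)) & (p3 | p5) = True
    p5 & (~p3 <-> p1) = True
      ~p3 <-> p1 = True
        ~p3 = True
    p3 | p5 = True
Both conjuncts True, so the formula holds.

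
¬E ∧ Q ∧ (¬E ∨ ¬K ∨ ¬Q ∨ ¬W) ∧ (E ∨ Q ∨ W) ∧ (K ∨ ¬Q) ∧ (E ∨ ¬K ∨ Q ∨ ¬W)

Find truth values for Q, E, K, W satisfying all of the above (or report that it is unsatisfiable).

Q = True, E = False, K = True, W = True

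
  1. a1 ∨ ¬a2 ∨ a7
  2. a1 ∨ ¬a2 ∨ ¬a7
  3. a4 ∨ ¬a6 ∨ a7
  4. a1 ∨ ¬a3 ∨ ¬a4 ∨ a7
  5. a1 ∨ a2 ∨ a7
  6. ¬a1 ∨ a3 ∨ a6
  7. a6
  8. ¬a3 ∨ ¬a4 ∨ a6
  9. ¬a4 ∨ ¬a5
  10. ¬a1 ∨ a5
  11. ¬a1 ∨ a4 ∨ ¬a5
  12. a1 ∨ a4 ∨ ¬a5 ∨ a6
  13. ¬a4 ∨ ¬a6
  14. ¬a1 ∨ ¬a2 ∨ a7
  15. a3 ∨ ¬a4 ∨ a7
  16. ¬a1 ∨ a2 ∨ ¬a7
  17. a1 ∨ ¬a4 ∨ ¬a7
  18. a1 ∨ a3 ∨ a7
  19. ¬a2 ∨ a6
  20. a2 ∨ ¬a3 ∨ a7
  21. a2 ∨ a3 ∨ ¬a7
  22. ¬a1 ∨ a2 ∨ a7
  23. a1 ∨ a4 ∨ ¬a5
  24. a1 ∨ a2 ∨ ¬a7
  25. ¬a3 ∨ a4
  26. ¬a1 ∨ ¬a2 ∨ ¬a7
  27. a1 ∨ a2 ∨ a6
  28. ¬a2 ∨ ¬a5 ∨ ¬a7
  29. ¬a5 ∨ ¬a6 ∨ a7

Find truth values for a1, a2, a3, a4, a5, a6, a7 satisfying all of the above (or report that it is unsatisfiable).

Case a6 = True:
  (¬a4 ∨ ¬a6) forces a4 = False.
  (a4 ∨ ¬a6 ∨ a7) forces a7 = True.
  (¬a3 ∨ a4) forces a3 = False.
  (a2 ∨ a3 ∨ ¬a7) forces a2 = True.
  (a1 ∨ ¬a2 ∨ ¬a7) forces a1 = True.
  Clause (¬a1 ∨ ¬a2 ∨ ¬a7) is falsified — contradiction.
Case a6 = False:
  Clause (a6) is falsified — contradiction.
Both cases fail, so the formula is unsatisfiable.

The formula is unsatisfiable.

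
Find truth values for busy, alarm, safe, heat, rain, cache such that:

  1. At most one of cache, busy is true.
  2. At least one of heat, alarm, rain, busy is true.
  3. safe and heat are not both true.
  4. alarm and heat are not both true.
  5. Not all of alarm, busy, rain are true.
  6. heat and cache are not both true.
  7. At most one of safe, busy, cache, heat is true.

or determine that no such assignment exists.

busy: False, alarm: True, safe: True, heat: False, rain: True, cache: False

  (1) {cache, busy}: 0 true — at most one ✓
  (2) {heat, alarm, rain, busy}: 2 true — at least one ✓
  (3) safe=T, heat=F — not both ✓
  (4) alarm=T, heat=F — not both ✓
  (5) {alarm, busy, rain}: 2/3 true — not all ✓
  (6) heat=F, cache=F — not both ✓
  (7) {safe, busy, cache, heat}: 1 true — at most one ✓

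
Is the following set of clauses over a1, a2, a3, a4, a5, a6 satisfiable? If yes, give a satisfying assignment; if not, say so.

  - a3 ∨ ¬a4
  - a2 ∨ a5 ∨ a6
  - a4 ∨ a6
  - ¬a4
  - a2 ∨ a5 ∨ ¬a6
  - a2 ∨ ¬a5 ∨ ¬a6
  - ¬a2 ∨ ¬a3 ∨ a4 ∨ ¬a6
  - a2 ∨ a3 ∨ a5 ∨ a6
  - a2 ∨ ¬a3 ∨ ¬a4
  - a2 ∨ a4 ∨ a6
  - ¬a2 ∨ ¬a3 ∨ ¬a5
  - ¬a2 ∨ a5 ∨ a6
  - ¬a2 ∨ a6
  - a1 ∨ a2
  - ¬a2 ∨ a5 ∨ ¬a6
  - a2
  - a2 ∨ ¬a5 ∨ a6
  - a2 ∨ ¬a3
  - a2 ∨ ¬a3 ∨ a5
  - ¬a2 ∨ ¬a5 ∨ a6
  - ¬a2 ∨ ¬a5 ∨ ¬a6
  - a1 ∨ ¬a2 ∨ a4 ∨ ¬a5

Unsatisfiable — no assignment works.

Case a2 = True:
  (¬a4) forces a4 = False.
  (a4 ∨ a6) forces a6 = True.
  (¬a2 ∨ ¬a3 ∨ a4 ∨ ¬a6) forces a3 = False.
  (¬a2 ∨ a5 ∨ ¬a6) forces a5 = True.
  Clause (¬a2 ∨ ¬a5 ∨ ¬a6) is falsified — contradiction.
Case a2 = False:
  Clause (a2) is falsified — contradiction.
Both cases fail, so the formula is unsatisfiable.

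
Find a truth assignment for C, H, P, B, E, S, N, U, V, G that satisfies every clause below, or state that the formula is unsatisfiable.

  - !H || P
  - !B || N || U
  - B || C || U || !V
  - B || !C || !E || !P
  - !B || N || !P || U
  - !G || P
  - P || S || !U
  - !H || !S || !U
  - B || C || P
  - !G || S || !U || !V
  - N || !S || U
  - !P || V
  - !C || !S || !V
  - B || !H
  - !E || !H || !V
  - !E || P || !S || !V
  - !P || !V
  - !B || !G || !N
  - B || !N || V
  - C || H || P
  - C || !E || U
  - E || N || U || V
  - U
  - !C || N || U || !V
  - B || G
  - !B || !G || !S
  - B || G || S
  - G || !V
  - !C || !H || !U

C: True; H: False; P: False; B: True; E: False; S: True; N: False; U: True; V: False; G: False

Unit clause (U) forces U = True.
Set C = True.
  then (!C || !H || !U) forces H = False.
Set P = False.
  then (!G || P) forces G = False.
  then (P || S || !U) forces S = True.
  then (!C || !S || !V) forces V = False.
  then (B || G) forces B = True.
Set E = False.
Set N = False.
All clauses satisfied.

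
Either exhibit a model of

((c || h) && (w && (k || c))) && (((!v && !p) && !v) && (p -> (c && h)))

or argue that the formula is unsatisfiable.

c=T, h=T, w=T, p=F, k=F, v=F

  (c || h) && (w && (k || c)) = True
    c || h = True
    w && (k || c) = True
      k || c = True
  ((!v && !p) && !v) && (p -> (c && h)) = True
    (!v && !p) && !v = True
      !v && !p = True
        !v = True
        !p = True
      !v = True
    p -> (c && h) = True
      c && h = True
Both conjuncts True, so the formula holds.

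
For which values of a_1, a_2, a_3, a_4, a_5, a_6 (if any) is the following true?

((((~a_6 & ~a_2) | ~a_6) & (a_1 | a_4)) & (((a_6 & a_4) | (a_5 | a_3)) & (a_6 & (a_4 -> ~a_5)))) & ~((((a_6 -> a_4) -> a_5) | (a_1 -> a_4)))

Case a_6 = True: the conjunct (~a_6 & ~a_2) | ~a_6 becomes (False & ~a_2) | ~True = False.
Case a_6 = False: the conjunct a_6 is False.
Both cases fail — unsatisfiable.

Unsatisfiable — no assignment works.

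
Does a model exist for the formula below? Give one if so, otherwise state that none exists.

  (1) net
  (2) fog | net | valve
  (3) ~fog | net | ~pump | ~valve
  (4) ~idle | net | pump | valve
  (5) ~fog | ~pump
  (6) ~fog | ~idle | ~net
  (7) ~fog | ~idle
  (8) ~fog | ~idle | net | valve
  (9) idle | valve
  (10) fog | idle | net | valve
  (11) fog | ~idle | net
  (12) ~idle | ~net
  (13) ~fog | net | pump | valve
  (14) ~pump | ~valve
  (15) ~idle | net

Unit clause (net) forces net = True.
In (~idle | ~net) only ~idle is left, so idle = False.
In (idle | valve) only valve is left, so valve = True.
In (~pump | ~valve) only ~pump is left, so pump = False.
Set fog = False.
All clauses satisfied.

pump = False, idle = False, valve = True, fog = False, net = True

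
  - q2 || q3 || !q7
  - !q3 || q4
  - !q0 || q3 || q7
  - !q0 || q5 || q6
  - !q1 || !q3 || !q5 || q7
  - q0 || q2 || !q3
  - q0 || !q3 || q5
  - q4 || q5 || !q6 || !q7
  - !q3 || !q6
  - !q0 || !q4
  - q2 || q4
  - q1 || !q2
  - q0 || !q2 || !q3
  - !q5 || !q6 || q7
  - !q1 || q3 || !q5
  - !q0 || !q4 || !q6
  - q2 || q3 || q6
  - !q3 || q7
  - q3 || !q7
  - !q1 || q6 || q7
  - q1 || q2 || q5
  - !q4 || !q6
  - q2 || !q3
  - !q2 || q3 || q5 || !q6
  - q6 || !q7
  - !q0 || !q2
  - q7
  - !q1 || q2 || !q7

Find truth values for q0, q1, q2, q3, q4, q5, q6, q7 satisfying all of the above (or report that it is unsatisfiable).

Unsatisfiable

Case q6 = True:
  (!q3 || !q6) forces q3 = False.
  (q3 || !q7) forces q7 = False.
  Clause (q7) is falsified — contradiction.
Case q6 = False:
  (q6 || !q7) forces q7 = False.
  Clause (q7) is falsified — contradiction.
Both cases fail, so the formula is unsatisfiable.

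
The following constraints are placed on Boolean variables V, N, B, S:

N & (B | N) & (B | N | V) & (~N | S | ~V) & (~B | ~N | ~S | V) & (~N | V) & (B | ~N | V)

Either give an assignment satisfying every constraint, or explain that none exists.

Unit clause (N) forces N = True.
In (~N | V) only V is left, so V = True.
In (~N | S | ~V) only S is left, so S = True.
Set B = False.
All clauses satisfied.

V: True; N: True; B: False; S: True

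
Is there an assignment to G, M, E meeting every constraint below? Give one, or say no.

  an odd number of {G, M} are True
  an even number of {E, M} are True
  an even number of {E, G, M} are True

G = False, M = True, E = True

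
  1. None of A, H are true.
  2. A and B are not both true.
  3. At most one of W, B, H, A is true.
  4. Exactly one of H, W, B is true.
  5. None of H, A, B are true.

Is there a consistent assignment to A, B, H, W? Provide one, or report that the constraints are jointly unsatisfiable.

A = False, B = False, H = False, W = True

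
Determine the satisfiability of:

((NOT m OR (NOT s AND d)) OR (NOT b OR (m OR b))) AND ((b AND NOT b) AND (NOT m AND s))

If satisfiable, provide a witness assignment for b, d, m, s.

Unsatisfiable — no assignment works.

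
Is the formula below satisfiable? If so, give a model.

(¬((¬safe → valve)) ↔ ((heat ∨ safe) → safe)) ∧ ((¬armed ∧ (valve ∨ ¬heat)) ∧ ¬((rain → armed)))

valve=T; rain=T; armed=F; safe=F; heat=T

  ¬((¬safe → valve)) ↔ ((heat ∨ safe) → safe) = True
    ¬((¬safe → valve)) = False
      ¬safe → valve = True
        ¬safe = True
    (heat ∨ safe) → safe = False
      heat ∨ safe = True
  (¬armed ∧ (valve ∨ ¬heat)) ∧ ¬((rain → armed)) = True
    ¬armed ∧ (valve ∨ ¬heat) = True
      ¬armed = True
      valve ∨ ¬heat = True
        ¬heat = False
    ¬((rain → armed)) = True
      rain → armed = False
Both conjuncts True, so the formula holds.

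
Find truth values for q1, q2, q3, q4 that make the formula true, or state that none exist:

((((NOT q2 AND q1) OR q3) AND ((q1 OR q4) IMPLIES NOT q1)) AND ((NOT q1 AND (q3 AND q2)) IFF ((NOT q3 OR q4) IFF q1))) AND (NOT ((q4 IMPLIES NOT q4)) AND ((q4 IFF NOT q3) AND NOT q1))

Case q1 = True: the conjunct (q1 OR q4) IMPLIES NOT q1 becomes (True OR q4) IMPLIES NOT True = False.
Case q1 = False: the formula simplifies to (q3 AND ((q3 AND q2) IFF NOT ((NOT q3 OR q4)))) AND (NOT ((q4 IMPLIES NOT q4)) AND (q4 IFF NOT q3)).
  q4 = True: simplifies to (q3 AND NOT ((q3 AND q2))) AND NOT q3.
    q3 = True: the conjunct NOT q3 is False.
    q3 = False: the conjunct q3 is False.
  q4 = False: the conjunct NOT ((q4 IMPLIES NOT q4)) becomes NOT ((False IMPLIES True)) = False.
Both cases fail — unsatisfiable.

Unsatisfiable — no assignment works.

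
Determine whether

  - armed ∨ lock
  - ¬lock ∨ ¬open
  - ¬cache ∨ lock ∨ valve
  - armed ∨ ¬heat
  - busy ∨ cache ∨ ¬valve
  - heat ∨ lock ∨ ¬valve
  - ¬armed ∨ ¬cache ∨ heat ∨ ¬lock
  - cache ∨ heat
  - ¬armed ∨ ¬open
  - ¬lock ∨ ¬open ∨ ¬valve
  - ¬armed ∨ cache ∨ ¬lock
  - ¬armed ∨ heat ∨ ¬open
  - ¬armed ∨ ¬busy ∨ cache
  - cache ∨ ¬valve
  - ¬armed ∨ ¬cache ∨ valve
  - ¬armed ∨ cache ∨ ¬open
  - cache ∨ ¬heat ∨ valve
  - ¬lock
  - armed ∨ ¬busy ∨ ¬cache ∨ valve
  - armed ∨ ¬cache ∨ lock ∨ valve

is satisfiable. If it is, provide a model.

heat=T, open=F, busy=F, cache=T, valve=T, armed=T, lock=F

Unit clause (¬lock) forces lock = False.
In (armed ∨ lock) only armed is left, so armed = True.
In (¬armed ∨ ¬open) only ¬open is left, so open = False.
Try heat = False:
  (heat ∨ lock ∨ ¬valve) forces valve = False.
  (¬cache ∨ lock ∨ valve) forces cache = False.
  clause (cache ∨ heat) is falsified — backtrack.
So heat = True.
Set busy = False.
Set cache = True.
  then (¬cache ∨ lock ∨ valve) forces valve = True.
All clauses satisfied.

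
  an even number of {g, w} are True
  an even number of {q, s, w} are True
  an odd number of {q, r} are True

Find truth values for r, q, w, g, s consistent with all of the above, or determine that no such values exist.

r=T; q=F; w=F; g=F; s=F

{g, w}: 0 true → even ✓
{q, s, w}: 0 true → even ✓
{q, r}: 1 true → odd ✓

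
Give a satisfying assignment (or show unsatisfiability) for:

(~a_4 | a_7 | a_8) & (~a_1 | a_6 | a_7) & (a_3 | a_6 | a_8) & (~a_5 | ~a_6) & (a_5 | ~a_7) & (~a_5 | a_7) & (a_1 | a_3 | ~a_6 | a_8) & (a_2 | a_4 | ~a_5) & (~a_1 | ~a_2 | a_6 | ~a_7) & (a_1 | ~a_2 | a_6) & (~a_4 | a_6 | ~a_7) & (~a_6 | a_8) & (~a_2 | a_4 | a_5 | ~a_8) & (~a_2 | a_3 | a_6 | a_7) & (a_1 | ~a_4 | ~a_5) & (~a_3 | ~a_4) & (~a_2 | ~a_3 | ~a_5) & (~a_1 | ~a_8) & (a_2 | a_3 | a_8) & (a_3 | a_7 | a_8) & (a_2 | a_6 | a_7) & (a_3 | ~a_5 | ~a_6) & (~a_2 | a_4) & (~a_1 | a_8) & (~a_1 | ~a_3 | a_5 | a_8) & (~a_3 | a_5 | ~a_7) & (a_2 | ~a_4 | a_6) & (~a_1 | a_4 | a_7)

a_1 = False, a_2 = True, a_3 = False, a_4 = True, a_5 = False, a_6 = True, a_7 = False, a_8 = True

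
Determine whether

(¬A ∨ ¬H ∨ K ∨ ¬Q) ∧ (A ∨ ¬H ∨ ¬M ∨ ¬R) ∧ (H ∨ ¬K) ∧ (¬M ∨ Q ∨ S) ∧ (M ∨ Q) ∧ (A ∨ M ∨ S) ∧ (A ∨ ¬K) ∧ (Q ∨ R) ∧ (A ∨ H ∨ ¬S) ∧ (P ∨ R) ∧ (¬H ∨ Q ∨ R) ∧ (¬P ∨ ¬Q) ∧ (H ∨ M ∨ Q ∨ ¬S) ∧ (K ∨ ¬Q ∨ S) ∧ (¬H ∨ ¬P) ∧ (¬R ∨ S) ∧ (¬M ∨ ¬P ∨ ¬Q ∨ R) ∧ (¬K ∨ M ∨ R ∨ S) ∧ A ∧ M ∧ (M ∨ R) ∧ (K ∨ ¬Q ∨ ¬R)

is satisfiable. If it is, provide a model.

Unit clause (A) forces A = True.
Unit clause (M) forces M = True.
Try R = False:
  (Q ∨ R) forces Q = True.
  (P ∨ R) forces P = True.
  clause (¬P ∨ ¬Q) is falsified — backtrack.
So R = True.
  then (¬R ∨ S) forces S = True.
Set K = True.
  then (H ∨ ¬K) forces H = True.
  then (¬H ∨ ¬P) forces P = False.
Set Q = True.
All clauses satisfied.

R = True; K = True; P = False; M = True; H = True; S = True; Q = True; A = True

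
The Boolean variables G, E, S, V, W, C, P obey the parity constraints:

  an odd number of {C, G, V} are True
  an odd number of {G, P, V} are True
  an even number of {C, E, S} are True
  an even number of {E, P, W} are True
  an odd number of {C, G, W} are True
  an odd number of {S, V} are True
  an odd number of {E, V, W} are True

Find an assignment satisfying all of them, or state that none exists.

No satisfying assignment exists.

Adding constraints 2, 3, 4, 5, 6 mod 2: every variable appears an even number of times on the left, so the left side is 0.
But the right sides sum to 1 (mod 2). 0 ≠ 1 — the system is inconsistent.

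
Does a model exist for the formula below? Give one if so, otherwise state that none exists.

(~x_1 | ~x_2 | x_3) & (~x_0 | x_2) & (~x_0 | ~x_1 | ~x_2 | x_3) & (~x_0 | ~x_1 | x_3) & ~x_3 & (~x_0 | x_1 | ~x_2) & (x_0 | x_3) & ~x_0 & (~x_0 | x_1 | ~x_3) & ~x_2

The formula is unsatisfiable.

Case x_0 = True:
  Clause (~x_0) is falsified — contradiction.
Case x_0 = False:
  (~x_3) forces x_3 = False.
  Clause (x_0 | x_3) is falsified — contradiction.
Both cases fail, so the formula is unsatisfiable.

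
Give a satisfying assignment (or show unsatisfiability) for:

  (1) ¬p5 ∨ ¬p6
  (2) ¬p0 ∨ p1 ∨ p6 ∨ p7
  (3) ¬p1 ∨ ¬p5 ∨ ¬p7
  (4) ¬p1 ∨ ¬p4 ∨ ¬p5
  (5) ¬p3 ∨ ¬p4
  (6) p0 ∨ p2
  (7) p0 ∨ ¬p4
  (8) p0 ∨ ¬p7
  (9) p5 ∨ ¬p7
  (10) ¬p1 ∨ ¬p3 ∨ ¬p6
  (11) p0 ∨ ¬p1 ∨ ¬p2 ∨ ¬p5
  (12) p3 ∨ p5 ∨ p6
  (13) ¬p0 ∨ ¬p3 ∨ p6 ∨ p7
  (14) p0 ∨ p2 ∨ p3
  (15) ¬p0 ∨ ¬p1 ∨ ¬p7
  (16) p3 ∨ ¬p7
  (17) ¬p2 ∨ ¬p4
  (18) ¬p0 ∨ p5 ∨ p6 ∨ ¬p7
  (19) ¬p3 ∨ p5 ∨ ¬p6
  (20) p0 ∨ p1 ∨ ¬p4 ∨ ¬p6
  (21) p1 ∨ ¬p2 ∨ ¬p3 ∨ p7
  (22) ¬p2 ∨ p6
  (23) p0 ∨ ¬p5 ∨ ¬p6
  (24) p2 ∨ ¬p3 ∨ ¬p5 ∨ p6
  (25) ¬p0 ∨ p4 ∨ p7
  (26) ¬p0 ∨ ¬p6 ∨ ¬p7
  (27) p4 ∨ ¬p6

p0 = True, p1 = False, p2 = False, p3 = False, p4 = True, p5 = False, p6 = True, p7 = False

Try p0 = False:
  (p0 ∨ p2) forces p2 = True.
  (p0 ∨ ¬p4) forces p4 = False.
  (p0 ∨ ¬p7) forces p7 = False.
  (¬p2 ∨ p6) forces p6 = True.
  clause (p4 ∨ ¬p6) is falsified — backtrack.
So p0 = True.
Set p1 = False.
Set p2 = False.
Set p3 = False.
  then (p3 ∨ ¬p7) forces p7 = False.
  then (¬p0 ∨ p4 ∨ p7) forces p4 = True.
  then (¬p0 ∨ p1 ∨ p6 ∨ p7) forces p6 = True.
  then (¬p5 ∨ ¬p6) forces p5 = False.
All clauses satisfied.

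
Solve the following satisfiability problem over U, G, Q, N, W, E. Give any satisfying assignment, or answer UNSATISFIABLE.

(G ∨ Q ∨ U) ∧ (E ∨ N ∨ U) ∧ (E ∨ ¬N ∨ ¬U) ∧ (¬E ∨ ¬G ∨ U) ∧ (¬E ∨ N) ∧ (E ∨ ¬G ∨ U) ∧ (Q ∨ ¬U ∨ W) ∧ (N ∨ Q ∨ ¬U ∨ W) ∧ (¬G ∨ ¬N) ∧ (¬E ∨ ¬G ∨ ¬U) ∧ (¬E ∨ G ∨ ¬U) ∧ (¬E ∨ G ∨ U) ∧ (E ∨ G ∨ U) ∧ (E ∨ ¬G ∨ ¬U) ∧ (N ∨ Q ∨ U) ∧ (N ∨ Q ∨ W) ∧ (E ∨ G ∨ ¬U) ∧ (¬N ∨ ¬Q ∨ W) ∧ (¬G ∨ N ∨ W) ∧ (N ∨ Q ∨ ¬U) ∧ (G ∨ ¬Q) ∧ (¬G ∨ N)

The formula is unsatisfiable.

Case G = True:
  (¬G ∨ ¬N) forces N = False.
  Clause (¬G ∨ N) is falsified — contradiction.
Case G = False:
  (G ∨ ¬Q) forces Q = False.
  (G ∨ Q ∨ U) forces U = True.
  (Q ∨ ¬U ∨ W) forces W = True.
  (¬E ∨ G ∨ ¬U) forces E = False.
  Clause (E ∨ G ∨ ¬U) is falsified — contradiction.
Both cases fail, so the formula is unsatisfiable.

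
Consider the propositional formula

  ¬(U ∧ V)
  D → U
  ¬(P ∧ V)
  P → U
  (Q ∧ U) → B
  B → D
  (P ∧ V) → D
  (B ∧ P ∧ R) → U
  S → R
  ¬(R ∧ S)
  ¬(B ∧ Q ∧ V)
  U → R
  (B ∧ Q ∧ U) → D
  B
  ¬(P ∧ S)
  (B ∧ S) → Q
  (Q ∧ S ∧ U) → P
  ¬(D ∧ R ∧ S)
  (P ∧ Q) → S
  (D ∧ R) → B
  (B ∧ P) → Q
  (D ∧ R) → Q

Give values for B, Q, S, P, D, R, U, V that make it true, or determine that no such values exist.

Unit clause (B) forces B = True.
In (¬B ∨ D) only D is left, so D = True.
In (¬D ∨ U) only U is left, so U = True.
In (R ∨ ¬U) only R is left, so R = True.
In (¬U ∨ ¬V) only ¬V is left, so V = False.
In (¬R ∨ ¬S) only ¬S is left, so S = False.
In (¬D ∨ Q ∨ ¬R) only Q is left, so Q = True.
In (¬P ∨ ¬Q ∨ S) only ¬P is left, so P = False.
All clauses satisfied.

B = True; Q = True; S = False; P = False; D = True; R = True; U = True; V = False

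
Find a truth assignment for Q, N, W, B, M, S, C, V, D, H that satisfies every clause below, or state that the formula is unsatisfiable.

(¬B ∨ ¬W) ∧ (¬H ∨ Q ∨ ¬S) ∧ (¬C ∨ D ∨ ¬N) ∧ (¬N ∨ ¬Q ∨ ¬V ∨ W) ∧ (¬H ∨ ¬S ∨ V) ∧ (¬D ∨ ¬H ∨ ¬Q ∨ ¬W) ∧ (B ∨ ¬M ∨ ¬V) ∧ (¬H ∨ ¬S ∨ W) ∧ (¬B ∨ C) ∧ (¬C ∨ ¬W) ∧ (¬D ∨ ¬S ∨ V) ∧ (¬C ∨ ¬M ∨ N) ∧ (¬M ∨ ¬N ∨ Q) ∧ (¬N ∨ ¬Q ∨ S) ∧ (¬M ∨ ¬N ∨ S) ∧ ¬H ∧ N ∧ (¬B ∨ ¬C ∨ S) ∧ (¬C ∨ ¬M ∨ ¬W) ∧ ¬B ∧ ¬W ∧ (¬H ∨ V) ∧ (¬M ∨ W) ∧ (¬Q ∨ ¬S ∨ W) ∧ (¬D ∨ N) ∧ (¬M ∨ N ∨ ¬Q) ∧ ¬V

Unit clause (¬H) forces H = False.
Unit clause (N) forces N = True.
Unit clause (¬B) forces B = False.
Unit clause (¬W) forces W = False.
In (¬M ∨ W) only ¬M is left, so M = False.
Unit clause (¬V) forces V = False.
Try Q = True:
  (¬N ∨ ¬Q ∨ S) forces S = True.
  clause (¬Q ∨ ¬S ∨ W) is falsified — backtrack.
So Q = False.
Set S = False.
Set C = False.
Set D = True.
All clauses satisfied.

Q = False, N = True, W = False, B = False, M = False, S = False, C = False, V = False, D = True, H = False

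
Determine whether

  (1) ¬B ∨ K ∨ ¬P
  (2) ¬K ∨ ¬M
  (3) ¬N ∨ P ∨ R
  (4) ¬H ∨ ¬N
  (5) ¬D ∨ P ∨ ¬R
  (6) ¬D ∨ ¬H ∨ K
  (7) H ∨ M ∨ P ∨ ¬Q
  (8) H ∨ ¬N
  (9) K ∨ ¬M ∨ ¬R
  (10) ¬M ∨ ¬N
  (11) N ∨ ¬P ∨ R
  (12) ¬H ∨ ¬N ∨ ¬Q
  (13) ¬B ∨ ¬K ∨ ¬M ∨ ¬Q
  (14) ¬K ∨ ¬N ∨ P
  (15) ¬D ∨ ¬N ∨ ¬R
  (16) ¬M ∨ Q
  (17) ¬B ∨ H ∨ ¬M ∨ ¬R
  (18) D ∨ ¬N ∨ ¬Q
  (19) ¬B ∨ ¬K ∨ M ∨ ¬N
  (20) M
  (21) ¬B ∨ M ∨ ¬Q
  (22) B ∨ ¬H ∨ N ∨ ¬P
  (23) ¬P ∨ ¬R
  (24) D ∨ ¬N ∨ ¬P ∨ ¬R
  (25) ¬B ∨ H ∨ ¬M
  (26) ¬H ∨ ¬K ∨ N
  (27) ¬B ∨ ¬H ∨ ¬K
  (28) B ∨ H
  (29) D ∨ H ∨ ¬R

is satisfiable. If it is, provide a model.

D = False, B = False, Q = True, P = False, K = False, H = True, R = False, N = False, M = True

Unit clause (M) forces M = True.
In (¬K ∨ ¬M) only ¬K is left, so K = False.
In (K ∨ ¬M ∨ ¬R) only ¬R is left, so R = False.
In (¬M ∨ ¬N) only ¬N is left, so N = False.
In (N ∨ ¬P ∨ R) only ¬P is left, so P = False.
In (¬M ∨ Q) only Q is left, so Q = True.
Set D = False.
Set B = False.
  then (B ∨ H) forces H = True.
All clauses satisfied.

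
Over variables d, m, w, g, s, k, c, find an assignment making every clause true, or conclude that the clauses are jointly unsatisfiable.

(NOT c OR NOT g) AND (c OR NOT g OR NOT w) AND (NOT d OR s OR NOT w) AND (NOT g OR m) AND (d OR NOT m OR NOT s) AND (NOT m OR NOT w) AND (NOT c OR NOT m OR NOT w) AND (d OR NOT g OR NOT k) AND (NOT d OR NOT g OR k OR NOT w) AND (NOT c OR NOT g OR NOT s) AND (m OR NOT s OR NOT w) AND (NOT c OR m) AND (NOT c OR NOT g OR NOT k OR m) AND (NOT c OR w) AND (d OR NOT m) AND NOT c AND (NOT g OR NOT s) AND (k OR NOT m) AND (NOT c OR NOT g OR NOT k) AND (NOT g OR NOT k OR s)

Unit clause (NOT c) forces c = False.
Set d = False.
  then (d OR NOT m) forces m = False.
  then (NOT g OR m) forces g = False.
Set w = False.
Set s = False.
Set k = True.
All clauses satisfied.

d: False, m: False, w: False, g: False, s: False, k: True, c: False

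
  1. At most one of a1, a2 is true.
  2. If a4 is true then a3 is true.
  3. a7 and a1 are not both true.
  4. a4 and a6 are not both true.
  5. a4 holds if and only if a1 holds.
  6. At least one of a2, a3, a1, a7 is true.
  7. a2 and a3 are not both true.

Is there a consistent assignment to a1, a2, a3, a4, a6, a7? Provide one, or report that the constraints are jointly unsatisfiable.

a1 = False, a2 = False, a3 = False, a4 = False, a6 = True, a7 = True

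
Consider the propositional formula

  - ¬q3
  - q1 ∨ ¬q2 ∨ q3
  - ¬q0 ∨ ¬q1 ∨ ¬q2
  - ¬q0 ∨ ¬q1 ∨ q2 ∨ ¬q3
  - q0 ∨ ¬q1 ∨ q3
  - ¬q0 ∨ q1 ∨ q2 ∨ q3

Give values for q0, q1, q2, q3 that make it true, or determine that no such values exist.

q0=F, q1=F, q2=F, q3=F

Unit clause (¬q3) forces q3 = False.
Set q0 = False.
  then (q0 ∨ ¬q1 ∨ q3) forces q1 = False.
  then (q1 ∨ ¬q2 ∨ q3) forces q2 = False.
Check each clause:
  (¬q3): ¬q3 holds.
  (q1 ∨ ¬q2 ∨ q3): ¬q2 holds.
  (¬q0 ∨ ¬q1 ∨ ¬q2): ¬q0 holds.
  (¬q0 ∨ ¬q1 ∨ q2 ∨ ¬q3): ¬q0 holds.
  (q0 ∨ ¬q1 ∨ q3): ¬q1 holds.
  (¬q0 ∨ q1 ∨ q2 ∨ q3): ¬q0 holds.
All clauses satisfied.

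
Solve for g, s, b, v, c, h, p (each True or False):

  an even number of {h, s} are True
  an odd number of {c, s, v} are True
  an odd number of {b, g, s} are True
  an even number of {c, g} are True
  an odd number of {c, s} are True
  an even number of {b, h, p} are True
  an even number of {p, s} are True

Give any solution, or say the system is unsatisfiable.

g=T, s=F, b=F, v=F, c=T, h=F, p=F

{h, s}: 0 true → even ✓
{c, s, v}: 1 true → odd ✓
{b, g, s}: 1 true → odd ✓
{c, g}: 2 true → even ✓
{c, s}: 1 true → odd ✓
{b, h, p}: 0 true → even ✓
{p, s}: 0 true → even ✓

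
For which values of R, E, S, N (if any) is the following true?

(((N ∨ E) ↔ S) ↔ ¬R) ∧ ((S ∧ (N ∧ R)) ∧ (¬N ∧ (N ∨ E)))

Unsatisfiable

Case N = True: the conjunct ¬N is False.
Case N = False: the conjunct N is False.
Both cases fail — unsatisfiable.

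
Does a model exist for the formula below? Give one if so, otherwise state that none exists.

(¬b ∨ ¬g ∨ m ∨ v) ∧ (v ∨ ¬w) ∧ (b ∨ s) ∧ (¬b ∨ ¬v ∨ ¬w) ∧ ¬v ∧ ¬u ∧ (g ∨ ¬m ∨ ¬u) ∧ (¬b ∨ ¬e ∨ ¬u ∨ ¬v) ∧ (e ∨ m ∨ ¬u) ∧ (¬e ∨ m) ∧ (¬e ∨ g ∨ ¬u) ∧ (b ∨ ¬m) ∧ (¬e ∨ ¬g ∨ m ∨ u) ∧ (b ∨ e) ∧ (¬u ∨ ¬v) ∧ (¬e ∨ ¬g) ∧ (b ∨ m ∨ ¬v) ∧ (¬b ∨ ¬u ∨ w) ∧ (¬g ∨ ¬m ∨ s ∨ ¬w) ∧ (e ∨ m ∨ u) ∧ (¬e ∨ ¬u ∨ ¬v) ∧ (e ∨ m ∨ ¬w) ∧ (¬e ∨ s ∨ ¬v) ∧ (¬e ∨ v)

Unit clause (¬v) forces v = False.
Unit clause (¬u) forces u = False.
In (¬e ∨ v) only ¬e is left, so e = False.
In (v ∨ ¬w) only ¬w is left, so w = False.
In (b ∨ e) only b is left, so b = True.
In (e ∨ m ∨ u) only m is left, so m = True.
Set g = False.
Set s = False.
All clauses satisfied.

w = False; u = False; b = True; g = False; m = True; s = False; e = False; v = False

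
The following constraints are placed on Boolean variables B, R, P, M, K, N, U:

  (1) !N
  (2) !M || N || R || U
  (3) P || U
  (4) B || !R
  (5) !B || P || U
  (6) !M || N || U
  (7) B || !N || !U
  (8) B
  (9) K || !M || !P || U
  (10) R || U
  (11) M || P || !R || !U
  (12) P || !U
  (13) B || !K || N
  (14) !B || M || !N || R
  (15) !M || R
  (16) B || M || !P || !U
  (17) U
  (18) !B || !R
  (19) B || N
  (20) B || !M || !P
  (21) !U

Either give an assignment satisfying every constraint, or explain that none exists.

Case U = True:
  Clause (!U) is falsified — contradiction.
Case U = False:
  Clause (U) is falsified — contradiction.
Both cases fail, so the formula is unsatisfiable.

The formula is unsatisfiable.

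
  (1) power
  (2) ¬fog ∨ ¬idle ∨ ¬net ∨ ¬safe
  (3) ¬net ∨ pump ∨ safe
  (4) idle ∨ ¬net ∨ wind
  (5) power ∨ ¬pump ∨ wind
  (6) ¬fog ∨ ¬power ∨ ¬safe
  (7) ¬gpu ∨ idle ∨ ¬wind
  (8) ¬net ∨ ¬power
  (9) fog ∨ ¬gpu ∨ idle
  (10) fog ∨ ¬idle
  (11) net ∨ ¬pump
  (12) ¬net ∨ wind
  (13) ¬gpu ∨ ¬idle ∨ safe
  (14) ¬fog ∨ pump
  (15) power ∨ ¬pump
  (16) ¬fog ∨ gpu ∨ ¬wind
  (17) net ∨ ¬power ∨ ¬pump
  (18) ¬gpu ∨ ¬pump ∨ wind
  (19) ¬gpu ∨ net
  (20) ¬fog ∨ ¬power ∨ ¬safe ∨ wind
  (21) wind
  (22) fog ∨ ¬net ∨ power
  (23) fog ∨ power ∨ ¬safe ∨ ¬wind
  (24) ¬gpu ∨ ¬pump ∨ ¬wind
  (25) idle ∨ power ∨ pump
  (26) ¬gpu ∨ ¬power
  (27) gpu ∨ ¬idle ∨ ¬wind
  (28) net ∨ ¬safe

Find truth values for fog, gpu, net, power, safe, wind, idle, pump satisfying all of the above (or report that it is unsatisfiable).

fog = False, gpu = False, net = False, power = True, safe = False, wind = True, idle = False, pump = False

Unit clause (power) forces power = True.
In (¬net ∨ ¬power) only ¬net is left, so net = False.
In (net ∨ ¬pump) only ¬pump is left, so pump = False.
In (¬fog ∨ pump) only ¬fog is left, so fog = False.
In (¬gpu ∨ net) only ¬gpu is left, so gpu = False.
Unit clause (wind) forces wind = True.
In (gpu ∨ ¬idle ∨ ¬wind) only ¬idle is left, so idle = False.
In (net ∨ ¬safe) only ¬safe is left, so safe = False.
All clauses satisfied.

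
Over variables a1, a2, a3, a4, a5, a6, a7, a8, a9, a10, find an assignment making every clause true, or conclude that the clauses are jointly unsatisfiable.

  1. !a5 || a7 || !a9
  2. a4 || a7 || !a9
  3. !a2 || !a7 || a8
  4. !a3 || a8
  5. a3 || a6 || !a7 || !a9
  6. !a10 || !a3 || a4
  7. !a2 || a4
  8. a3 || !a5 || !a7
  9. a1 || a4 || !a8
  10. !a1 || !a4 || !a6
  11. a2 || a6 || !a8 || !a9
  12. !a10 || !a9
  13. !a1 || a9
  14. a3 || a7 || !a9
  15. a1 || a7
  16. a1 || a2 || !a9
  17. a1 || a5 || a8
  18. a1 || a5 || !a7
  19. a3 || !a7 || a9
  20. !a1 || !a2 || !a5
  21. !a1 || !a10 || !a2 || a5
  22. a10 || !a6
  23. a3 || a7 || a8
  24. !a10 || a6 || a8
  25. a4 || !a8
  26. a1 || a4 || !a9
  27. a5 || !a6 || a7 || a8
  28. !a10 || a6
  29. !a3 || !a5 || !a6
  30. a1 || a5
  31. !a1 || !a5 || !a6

a1: True, a2: True, a3: True, a4: True, a5: False, a6: False, a7: True, a8: True, a9: True, a10: False

Set a1 = True.
  then (!a1 || a9) forces a9 = True.
  then (!a10 || !a9) forces a10 = False.
  then (a10 || !a6) forces a6 = False.
Try a2 = False:
  (a2 || a6 || !a8 || !a9) forces a8 = False.
  (!a3 || a8) forces a3 = False.
  (a3 || a6 || !a7 || !a9) forces a7 = False.
  clause (a3 || a7 || !a9) is falsified — backtrack.
So a2 = True.
  then (!a2 || a4) forces a4 = True.
  then (!a1 || !a2 || !a5) forces a5 = False.
Set a3 = True.
  then (!a3 || a8) forces a8 = True.
Set a7 = True.
All clauses satisfied.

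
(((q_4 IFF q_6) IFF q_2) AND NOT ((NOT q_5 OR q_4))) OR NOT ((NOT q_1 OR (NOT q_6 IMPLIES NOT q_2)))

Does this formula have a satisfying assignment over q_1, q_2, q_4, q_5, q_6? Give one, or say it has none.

q_1=T, q_2=F, q_4=F, q_5=T, q_6=T

  (((q_4 IFF q_6) IFF q_2) AND NOT ((NOT q_5 OR q_4))) OR NOT ((NOT q_1 OR (NOT q_6 IMPLIES NOT q_2))) = True
    ((q_4 IFF q_6) IFF q_2) AND NOT ((NOT q_5 OR q_4)) = True
      (q_4 IFF q_6) IFF q_2 = True
        q_4 IFF q_6 = False
      NOT ((NOT q_5 OR q_4)) = True
        NOT q_5 OR q_4 = False
          NOT q_5 = False
    NOT ((NOT q_1 OR (NOT q_6 IMPLIES NOT q_2))) = False
      NOT q_1 OR (NOT q_6 IMPLIES NOT q_2) = True
        NOT q_1 = False
        NOT q_6 IMPLIES NOT q_2 = True
          NOT q_6 = False
          NOT q_2 = True
The formula evaluates to True.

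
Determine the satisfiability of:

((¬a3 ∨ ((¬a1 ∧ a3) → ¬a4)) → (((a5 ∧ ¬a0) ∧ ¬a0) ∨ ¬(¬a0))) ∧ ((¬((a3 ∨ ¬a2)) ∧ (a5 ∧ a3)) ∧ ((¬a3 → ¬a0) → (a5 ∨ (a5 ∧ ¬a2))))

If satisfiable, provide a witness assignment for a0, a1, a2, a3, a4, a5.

Unsatisfiable

Case a3 = True: the conjunct ¬((a3 ∨ ¬a2)) becomes ¬((True ∨ ¬a2)) = False.
Case a3 = False: the conjunct a3 is False.
Both cases fail — unsatisfiable.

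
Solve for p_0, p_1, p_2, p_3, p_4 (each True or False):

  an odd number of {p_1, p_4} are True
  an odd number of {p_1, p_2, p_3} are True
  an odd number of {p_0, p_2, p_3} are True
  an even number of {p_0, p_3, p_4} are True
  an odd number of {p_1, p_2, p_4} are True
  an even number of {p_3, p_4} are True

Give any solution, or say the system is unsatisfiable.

p_0: False; p_1: False; p_2: False; p_3: True; p_4: True

{p_1, p_4}: 1 true → odd ✓
{p_1, p_2, p_3}: 1 true → odd ✓
{p_0, p_2, p_3}: 1 true → odd ✓
{p_0, p_3, p_4}: 2 true → even ✓
{p_1, p_2, p_4}: 1 true → odd ✓
{p_3, p_4}: 2 true → even ✓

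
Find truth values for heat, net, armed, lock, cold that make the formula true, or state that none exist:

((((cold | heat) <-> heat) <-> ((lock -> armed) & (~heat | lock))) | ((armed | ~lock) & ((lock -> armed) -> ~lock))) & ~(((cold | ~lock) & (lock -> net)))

heat=F; net=T; armed=T; lock=T; cold=F

  (((cold | heat) <-> heat) <-> ((lock -> armed) & (~heat | lock))) | ((armed | ~lock) & ((lock -> armed) -> ~lock)) = True
    ((cold | heat) <-> heat) <-> ((lock -> armed) & (~heat | lock)) = True
      (cold | heat) <-> heat = True
        cold | heat = False
      (lock -> armed) & (~heat | lock) = True
        lock -> armed = True
        ~heat | lock = True
          ~heat = True
    (armed | ~lock) & ((lock -> armed) -> ~lock) = False
      armed | ~lock = True
        ~lock = False
      (lock -> armed) -> ~lock = False
        lock -> armed = True
        ~lock = False
  ~(((cold | ~lock) & (lock -> net))) = True
    (cold | ~lock) & (lock -> net) = False
      cold | ~lock = False
        ~lock = False
      lock -> net = True
Both conjuncts True, so the formula holds.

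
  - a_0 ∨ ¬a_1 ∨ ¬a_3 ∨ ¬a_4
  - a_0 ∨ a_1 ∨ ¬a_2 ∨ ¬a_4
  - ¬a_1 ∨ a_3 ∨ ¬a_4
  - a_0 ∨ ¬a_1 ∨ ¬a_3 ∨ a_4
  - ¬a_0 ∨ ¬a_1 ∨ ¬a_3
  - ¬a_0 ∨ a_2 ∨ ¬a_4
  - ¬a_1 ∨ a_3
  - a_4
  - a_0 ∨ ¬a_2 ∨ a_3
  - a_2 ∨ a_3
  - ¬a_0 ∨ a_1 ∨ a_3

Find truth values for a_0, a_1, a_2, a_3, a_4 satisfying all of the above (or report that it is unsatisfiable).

Unit clause (a_4) forces a_4 = True.
Set a_0 = False.
Set a_1 = False.
  then (a_0 ∨ a_1 ∨ ¬a_2 ∨ ¬a_4) forces a_2 = False.
  then (a_2 ∨ a_3) forces a_3 = True.
All clauses satisfied.

a_0 = False; a_1 = False; a_2 = False; a_3 = True; a_4 = True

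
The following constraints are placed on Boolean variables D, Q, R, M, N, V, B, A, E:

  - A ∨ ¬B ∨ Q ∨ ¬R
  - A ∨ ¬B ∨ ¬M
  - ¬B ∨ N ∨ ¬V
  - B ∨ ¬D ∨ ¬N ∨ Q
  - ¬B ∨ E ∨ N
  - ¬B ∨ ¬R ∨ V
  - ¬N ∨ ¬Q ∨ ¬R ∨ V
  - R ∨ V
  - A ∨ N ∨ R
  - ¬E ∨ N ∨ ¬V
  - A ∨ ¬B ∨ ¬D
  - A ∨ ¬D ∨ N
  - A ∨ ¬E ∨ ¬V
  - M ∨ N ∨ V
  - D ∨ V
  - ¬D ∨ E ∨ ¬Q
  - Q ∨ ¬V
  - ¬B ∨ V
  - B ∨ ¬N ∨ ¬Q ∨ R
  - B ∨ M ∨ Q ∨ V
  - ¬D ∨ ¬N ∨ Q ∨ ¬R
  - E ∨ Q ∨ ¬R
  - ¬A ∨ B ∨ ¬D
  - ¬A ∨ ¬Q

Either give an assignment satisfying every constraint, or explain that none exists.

D = False, Q = True, R = True, M = True, N = False, V = True, B = False, A = False, E = False

Set D = False.
  then (D ∨ V) forces V = True.
  then (Q ∨ ¬V) forces Q = True.
  then (¬A ∨ ¬Q) forces A = False.
  then (A ∨ ¬E ∨ ¬V) forces E = False.
Set R = True.
Set M = True.
  then (A ∨ ¬B ∨ ¬M) forces B = False.
Set N = False.
All clauses satisfied.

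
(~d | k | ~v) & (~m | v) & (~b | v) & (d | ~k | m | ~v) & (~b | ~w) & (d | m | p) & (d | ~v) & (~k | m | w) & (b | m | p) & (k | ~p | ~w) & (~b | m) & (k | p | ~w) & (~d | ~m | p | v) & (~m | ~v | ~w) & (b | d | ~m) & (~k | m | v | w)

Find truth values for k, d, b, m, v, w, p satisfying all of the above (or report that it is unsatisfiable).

Set k = True.
Set d = True.
Set b = False.
Set m = True.
  then (~m | v) forces v = True.
  then (~m | ~v | ~w) forces w = False.
Set p = False.
All clauses satisfied.

k=T; d=T; b=F; m=T; v=T; w=F; p=F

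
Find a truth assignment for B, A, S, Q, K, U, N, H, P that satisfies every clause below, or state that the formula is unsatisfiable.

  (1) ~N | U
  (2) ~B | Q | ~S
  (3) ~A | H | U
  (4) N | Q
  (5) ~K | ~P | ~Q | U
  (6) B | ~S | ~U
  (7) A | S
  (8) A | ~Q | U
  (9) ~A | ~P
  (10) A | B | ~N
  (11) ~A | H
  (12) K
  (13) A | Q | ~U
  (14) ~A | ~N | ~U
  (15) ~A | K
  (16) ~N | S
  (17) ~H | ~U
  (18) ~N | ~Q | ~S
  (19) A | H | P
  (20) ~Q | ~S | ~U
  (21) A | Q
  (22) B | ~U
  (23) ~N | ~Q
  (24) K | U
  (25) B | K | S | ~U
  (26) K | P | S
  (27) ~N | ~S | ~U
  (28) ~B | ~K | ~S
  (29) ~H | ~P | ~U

Unit clause (K) forces K = True.
Set B = False.
  then (B | ~U) forces U = False.
  then (~N | U) forces N = False.
  then (N | Q) forces Q = True.
  then (~K | ~P | ~Q | U) forces P = False.
  then (A | ~Q | U) forces A = True.
  then (~A | H) forces H = True.
Set S = False.
All clauses satisfied.

B = False, A = True, S = False, Q = True, K = True, U = False, N = False, H = True, P = False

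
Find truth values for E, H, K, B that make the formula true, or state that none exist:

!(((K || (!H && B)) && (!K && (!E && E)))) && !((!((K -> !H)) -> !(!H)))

The formula is unsatisfiable.

The conjunct !((!((K -> !H)) -> !(!H))) is unsatisfiable on its own:
  H=F, K=F: evaluates to False.
  H=F, K=T: evaluates to False.
  H=T, K=F: evaluates to False.
  H=T, K=T: evaluates to False.
So the whole conjunction is unsatisfiable.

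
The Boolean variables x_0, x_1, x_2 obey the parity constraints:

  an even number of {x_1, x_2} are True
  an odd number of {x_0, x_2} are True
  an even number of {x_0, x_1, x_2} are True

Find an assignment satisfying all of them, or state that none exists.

x_0: False, x_1: True, x_2: True

{x_1, x_2}: 2 true → even ✓
{x_0, x_2}: 1 true → odd ✓
{x_0, x_1, x_2}: 2 true → even ✓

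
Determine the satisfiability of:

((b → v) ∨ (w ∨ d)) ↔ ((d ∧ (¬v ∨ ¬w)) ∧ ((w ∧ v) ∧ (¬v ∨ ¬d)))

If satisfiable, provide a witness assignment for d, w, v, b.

d=F, w=F, v=F, b=T

  ((b → v) ∨ (w ∨ d)) ↔ ((d ∧ (¬v ∨ ¬w)) ∧ ((w ∧ v) ∧ (¬v ∨ ¬d))) = True
    (b → v) ∨ (w ∨ d) = False
      b → v = False
      w ∨ d = False
    (d ∧ (¬v ∨ ¬w)) ∧ ((w ∧ v) ∧ (¬v ∨ ¬d)) = False
      d ∧ (¬v ∨ ¬w) = False
        ¬v ∨ ¬w = True
          ¬v = True
          ¬w = True
      (w ∧ v) ∧ (¬v ∨ ¬d) = False
        w ∧ v = False
        ¬v ∨ ¬d = True
          ¬v = True
          ¬d = True
The formula evaluates to True.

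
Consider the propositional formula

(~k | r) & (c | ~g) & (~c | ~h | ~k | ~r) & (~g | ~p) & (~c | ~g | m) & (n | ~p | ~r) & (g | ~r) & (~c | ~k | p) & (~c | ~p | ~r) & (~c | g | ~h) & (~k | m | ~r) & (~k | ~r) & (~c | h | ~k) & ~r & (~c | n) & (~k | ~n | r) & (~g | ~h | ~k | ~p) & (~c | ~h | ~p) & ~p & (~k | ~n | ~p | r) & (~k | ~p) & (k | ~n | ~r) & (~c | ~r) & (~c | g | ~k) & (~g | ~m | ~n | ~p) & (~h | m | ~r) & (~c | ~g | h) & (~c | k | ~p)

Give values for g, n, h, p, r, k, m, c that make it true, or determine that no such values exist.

Unit clause (~r) forces r = False.
Unit clause (~p) forces p = False.
In (~k | r) only ~k is left, so k = False.
Set g = False.
Set n = True.
Set h = False.
Set m = False.
Set c = False.
All clauses satisfied.

g = False, n = True, h = False, p = False, r = False, k = False, m = False, c = False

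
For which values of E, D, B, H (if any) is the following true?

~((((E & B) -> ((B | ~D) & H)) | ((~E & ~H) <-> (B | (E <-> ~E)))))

E = True, D = True, B = True, H = False

  ~((((E & B) -> ((B | ~D) & H)) | ((~E & ~H) <-> (B | (E <-> ~E))))) = True
    ((E & B) -> ((B | ~D) & H)) | ((~E & ~H) <-> (B | (E <-> ~E))) = False
      (E & B) -> ((B | ~D) & H) = False
        E & B = True
        (B | ~D) & H = False
          B | ~D = True
            ~D = False
      (~E & ~H) <-> (B | (E <-> ~E)) = False
        ~E & ~H = False
          ~E = False
          ~H = True
        B | (E <-> ~E) = True
          E <-> ~E = False
            ~E = False
The formula evaluates to True.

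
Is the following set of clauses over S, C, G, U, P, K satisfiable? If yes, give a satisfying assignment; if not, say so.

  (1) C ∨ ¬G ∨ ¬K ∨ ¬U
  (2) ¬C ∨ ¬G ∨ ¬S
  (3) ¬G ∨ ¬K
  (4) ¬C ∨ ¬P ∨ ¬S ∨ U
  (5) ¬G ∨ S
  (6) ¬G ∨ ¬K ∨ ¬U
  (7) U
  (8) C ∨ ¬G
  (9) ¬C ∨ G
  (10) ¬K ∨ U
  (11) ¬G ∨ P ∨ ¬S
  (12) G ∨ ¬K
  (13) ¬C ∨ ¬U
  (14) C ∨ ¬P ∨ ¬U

Unit clause (U) forces U = True.
In (¬C ∨ ¬U) only ¬C is left, so C = False.
In (C ∨ ¬P ∨ ¬U) only ¬P is left, so P = False.
In (C ∨ ¬G) only ¬G is left, so G = False.
In (G ∨ ¬K) only ¬K is left, so K = False.
Set S = True.
All clauses satisfied.

S: True, C: False, G: False, U: True, P: False, K: False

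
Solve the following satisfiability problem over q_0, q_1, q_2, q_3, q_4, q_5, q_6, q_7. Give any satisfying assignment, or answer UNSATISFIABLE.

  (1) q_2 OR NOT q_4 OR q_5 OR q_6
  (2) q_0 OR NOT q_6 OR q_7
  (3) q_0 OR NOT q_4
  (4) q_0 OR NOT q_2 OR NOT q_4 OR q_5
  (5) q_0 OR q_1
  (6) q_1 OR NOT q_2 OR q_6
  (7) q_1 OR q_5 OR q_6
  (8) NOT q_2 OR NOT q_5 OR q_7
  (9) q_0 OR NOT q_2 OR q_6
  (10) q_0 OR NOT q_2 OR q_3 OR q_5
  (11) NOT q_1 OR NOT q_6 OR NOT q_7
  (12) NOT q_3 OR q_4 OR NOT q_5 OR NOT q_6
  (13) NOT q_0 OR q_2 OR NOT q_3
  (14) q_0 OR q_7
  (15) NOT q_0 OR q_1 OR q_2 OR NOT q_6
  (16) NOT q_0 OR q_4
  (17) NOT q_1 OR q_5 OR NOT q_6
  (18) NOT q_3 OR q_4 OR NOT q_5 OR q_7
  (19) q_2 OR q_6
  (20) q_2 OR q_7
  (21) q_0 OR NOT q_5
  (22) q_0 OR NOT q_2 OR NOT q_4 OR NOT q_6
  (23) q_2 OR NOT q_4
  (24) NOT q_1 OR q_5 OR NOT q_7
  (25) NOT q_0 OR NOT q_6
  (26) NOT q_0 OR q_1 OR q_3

q_0 = True, q_1 = True, q_2 = True, q_3 = True, q_4 = True, q_5 = True, q_6 = False, q_7 = True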